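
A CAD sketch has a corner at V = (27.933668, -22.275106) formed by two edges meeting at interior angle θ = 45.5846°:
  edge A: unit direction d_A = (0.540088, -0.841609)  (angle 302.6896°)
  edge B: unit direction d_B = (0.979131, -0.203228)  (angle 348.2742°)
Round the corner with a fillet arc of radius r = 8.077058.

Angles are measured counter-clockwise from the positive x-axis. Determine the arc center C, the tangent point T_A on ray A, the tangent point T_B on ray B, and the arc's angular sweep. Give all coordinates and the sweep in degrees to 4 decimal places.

center=(45.1128,-34.0900) T_A=(38.3151,-38.4523) T_B=(46.7543,-26.1815) sweep=134.4154

bisector direction at 325.4819° = (0.823947,-0.566667)
center distance |VC| = r/sin(θ/2) = 8.077058/sin(22.7923°) = 20.849848
C = V + |VC|·bis = (45.1128,-34.0900)
T_A = V + ((C−V)·d_A)·d_A = V + 19.2218·d_A = (38.3151,-38.4523)
T_B = V + ((C−V)·d_B)·d_B = V + 19.2218·d_B = (46.7543,-26.1815)
sweep = 180° − θ = 134.4154°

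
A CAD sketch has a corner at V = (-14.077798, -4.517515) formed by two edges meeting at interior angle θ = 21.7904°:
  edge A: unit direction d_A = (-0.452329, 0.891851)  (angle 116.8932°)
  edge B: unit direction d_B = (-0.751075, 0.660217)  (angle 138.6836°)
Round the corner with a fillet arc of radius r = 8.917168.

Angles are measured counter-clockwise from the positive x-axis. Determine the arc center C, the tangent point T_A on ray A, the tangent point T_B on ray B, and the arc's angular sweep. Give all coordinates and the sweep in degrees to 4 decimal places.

bisector direction at 127.7884° = (-0.612747,0.790279)
center distance |VC| = r/sin(θ/2) = 8.917168/sin(10.8952°) = 47.177494
C = V + |VC|·bis = (-42.9857,32.7659)
T_A = V + ((C−V)·d_A)·d_A = V + 46.3271·d_A = (-35.0329,36.7994)
T_B = V + ((C−V)·d_B)·d_B = V + 46.3271·d_B = (-48.8729,26.0684)
sweep = 180° − θ = 158.2096°

center=(-42.9857,32.7659) T_A=(-35.0329,36.7994) T_B=(-48.8729,26.0684) sweep=158.2096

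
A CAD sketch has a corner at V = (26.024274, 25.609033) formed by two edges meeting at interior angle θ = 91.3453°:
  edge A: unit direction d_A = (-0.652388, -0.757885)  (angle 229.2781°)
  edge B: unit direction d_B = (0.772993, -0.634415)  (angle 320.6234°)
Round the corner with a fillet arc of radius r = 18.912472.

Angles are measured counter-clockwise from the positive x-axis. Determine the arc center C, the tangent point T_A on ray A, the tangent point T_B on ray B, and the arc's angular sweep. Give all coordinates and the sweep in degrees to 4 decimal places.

center=(28.3058,-0.7301) T_A=(13.9724,11.6082) T_B=(40.3042,13.8891) sweep=88.6547

bisector direction at 274.9508° = (0.086299,-0.996269)
center distance |VC| = r/sin(θ/2) = 18.912472/sin(45.6726°) = 26.437726
C = V + |VC|·bis = (28.3058,-0.7301)
T_A = V + ((C−V)·d_A)·d_A = V + 18.4735·d_A = (13.9724,11.6082)
T_B = V + ((C−V)·d_B)·d_B = V + 18.4735·d_B = (40.3042,13.8891)
sweep = 180° − θ = 88.6547°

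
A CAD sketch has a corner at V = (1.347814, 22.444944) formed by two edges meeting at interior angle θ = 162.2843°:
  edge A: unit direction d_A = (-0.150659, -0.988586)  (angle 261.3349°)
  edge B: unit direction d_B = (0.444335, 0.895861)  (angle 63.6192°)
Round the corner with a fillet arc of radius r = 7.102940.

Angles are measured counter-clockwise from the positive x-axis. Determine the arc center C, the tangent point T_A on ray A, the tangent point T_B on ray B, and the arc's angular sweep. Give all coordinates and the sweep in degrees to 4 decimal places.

center=(8.2029,20.2805) T_A=(1.1810,21.3506) T_B=(1.8397,23.4366) sweep=17.7157

bisector direction at 342.4771° = (0.953596,-0.301088)
center distance |VC| = r/sin(θ/2) = 7.102940/sin(81.1422°) = 7.188676
C = V + |VC|·bis = (8.2029,20.2805)
T_A = V + ((C−V)·d_A)·d_A = V + 1.1069·d_A = (1.1810,21.3506)
T_B = V + ((C−V)·d_B)·d_B = V + 1.1069·d_B = (1.8397,23.4366)
sweep = 180° − θ = 17.7157°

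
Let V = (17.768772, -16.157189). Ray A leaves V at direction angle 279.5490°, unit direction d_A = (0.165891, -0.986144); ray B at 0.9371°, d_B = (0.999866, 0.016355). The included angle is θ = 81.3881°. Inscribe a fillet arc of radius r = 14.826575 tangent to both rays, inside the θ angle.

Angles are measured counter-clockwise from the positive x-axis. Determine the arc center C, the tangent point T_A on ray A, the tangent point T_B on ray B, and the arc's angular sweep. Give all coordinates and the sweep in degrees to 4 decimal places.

center=(35.2501,-30.6998) T_A=(20.6289,-33.1594) T_B=(35.0076,-15.8752) sweep=98.6119

bisector direction at 320.2430° = (0.768764,-0.639532)
center distance |VC| = r/sin(θ/2) = 14.826575/sin(40.6940°) = 22.739460
C = V + |VC|·bis = (35.2501,-30.6998)
T_A = V + ((C−V)·d_A)·d_A = V + 17.2411·d_A = (20.6289,-33.1594)
T_B = V + ((C−V)·d_B)·d_B = V + 17.2411·d_B = (35.0076,-15.8752)
sweep = 180° − θ = 98.6119°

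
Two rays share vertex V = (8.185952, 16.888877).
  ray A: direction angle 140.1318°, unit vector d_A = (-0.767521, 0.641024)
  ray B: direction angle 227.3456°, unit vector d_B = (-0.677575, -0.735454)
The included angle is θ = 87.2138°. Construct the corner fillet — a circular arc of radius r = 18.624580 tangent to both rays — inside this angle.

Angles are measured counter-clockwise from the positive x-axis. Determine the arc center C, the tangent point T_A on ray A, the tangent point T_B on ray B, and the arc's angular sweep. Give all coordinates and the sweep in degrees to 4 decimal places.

bisector direction at 183.7387° = (-0.997872,-0.065206)
center distance |VC| = r/sin(θ/2) = 18.624580/sin(43.6069°) = 27.003622
C = V + |VC|·bis = (-18.7602,15.1281)
T_A = V + ((C−V)·d_A)·d_A = V + 19.5530·d_A = (-6.8214,29.4228)
T_B = V + ((C−V)·d_B)·d_B = V + 19.5530·d_B = (-5.0627,2.5085)
sweep = 180° − θ = 92.7862°

center=(-18.7602,15.1281) T_A=(-6.8214,29.4228) T_B=(-5.0627,2.5085) sweep=92.7862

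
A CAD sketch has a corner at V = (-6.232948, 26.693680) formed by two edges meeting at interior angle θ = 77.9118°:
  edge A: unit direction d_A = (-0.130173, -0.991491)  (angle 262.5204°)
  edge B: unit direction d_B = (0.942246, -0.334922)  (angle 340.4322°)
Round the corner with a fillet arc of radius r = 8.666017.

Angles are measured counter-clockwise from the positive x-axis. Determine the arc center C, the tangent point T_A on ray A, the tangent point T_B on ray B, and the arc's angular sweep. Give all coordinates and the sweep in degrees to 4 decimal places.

center=(0.9641,14.9383) T_A=(-7.6282,16.0664) T_B=(3.8665,23.1038) sweep=102.0882

bisector direction at 301.4763° = (0.522146,-0.852856)
center distance |VC| = r/sin(θ/2) = 8.666017/sin(38.9559°) = 13.783542
C = V + |VC|·bis = (0.9641,14.9383)
T_A = V + ((C−V)·d_A)·d_A = V + 10.7185·d_A = (-7.6282,16.0664)
T_B = V + ((C−V)·d_B)·d_B = V + 10.7185·d_B = (3.8665,23.1038)
sweep = 180° − θ = 102.0882°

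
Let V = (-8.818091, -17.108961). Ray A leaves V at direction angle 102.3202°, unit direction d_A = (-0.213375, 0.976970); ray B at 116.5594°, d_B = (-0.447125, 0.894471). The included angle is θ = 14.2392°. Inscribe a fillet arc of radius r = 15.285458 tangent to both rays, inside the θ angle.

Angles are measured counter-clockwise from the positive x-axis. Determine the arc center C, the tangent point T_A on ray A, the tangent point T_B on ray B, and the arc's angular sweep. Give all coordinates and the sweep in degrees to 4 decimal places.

center=(-49.8638,99.1889) T_A=(-34.9304,102.4504) T_B=(-63.5362,92.3543) sweep=165.7608

bisector direction at 109.4398° = (-0.332816,0.942992)
center distance |VC| = r/sin(θ/2) = 15.285458/sin(7.1196°) = 123.328572
C = V + |VC|·bis = (-49.8638,99.1889)
T_A = V + ((C−V)·d_A)·d_A = V + 122.3777·d_A = (-34.9304,102.4504)
T_B = V + ((C−V)·d_B)·d_B = V + 122.3777·d_B = (-63.5362,92.3543)
sweep = 180° − θ = 165.7608°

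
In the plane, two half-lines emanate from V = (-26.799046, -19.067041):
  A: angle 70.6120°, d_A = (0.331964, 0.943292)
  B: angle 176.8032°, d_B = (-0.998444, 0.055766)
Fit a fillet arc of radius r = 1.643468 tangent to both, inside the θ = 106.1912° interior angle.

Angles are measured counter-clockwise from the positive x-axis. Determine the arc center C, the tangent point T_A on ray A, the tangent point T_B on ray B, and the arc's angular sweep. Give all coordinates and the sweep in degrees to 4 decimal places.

bisector direction at 123.7076° = (-0.554955,0.831881)
center distance |VC| = r/sin(θ/2) = 1.643468/sin(53.0956°) = 2.055264
C = V + |VC|·bis = (-27.9396,-17.3573)
T_A = V + ((C−V)·d_A)·d_A = V + 1.2341·d_A = (-26.3894,-17.9029)
T_B = V + ((C−V)·d_B)·d_B = V + 1.2341·d_B = (-28.0313,-18.9982)
sweep = 180° − θ = 73.8088°

center=(-27.9396,-17.3573) T_A=(-26.3894,-17.9029) T_B=(-28.0313,-18.9982) sweep=73.8088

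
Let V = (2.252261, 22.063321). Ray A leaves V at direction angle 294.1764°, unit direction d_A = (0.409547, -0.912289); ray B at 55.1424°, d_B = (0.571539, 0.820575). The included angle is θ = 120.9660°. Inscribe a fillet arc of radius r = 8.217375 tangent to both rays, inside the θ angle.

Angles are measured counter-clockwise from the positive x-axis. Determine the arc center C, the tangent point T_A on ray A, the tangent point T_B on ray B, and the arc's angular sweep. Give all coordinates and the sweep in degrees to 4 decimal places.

center=(11.6543,21.1844) T_A=(4.1576,17.8190) T_B=(4.9113,25.8810) sweep=59.0340

bisector direction at 354.6594° = (0.995659,-0.093076)
center distance |VC| = r/sin(θ/2) = 8.217375/sin(60.4830°) = 9.442984
C = V + |VC|·bis = (11.6543,21.1844)
T_A = V + ((C−V)·d_A)·d_A = V + 4.6524·d_A = (4.1576,17.8190)
T_B = V + ((C−V)·d_B)·d_B = V + 4.6524·d_B = (4.9113,25.8810)
sweep = 180° − θ = 59.0340°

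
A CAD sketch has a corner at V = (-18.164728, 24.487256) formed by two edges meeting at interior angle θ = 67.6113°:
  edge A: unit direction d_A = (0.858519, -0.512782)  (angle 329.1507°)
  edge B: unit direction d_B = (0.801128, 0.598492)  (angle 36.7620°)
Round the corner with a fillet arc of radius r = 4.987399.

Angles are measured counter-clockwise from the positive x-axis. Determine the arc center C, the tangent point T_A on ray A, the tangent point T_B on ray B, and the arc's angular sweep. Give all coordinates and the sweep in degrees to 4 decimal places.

bisector direction at 2.9563° = (0.998669,0.051575)
center distance |VC| = r/sin(θ/2) = 4.987399/sin(33.8056°) = 8.964055
C = V + |VC|·bis = (-9.2126,24.9496)
T_A = V + ((C−V)·d_A)·d_A = V + 7.4485·d_A = (-11.7701,20.6678)
T_B = V + ((C−V)·d_B)·d_B = V + 7.4485·d_B = (-12.1975,28.9451)
sweep = 180° − θ = 112.3887°

center=(-9.2126,24.9496) T_A=(-11.7701,20.6678) T_B=(-12.1975,28.9451) sweep=112.3887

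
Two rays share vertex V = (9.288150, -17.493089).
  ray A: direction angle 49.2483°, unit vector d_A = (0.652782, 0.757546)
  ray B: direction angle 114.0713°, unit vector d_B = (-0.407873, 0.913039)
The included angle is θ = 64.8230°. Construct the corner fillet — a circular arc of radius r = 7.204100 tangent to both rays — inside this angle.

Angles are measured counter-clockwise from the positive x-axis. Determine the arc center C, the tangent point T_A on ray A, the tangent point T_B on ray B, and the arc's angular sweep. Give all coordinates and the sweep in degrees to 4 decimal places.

center=(11.2377,-4.1947) T_A=(16.6951,-8.8974) T_B=(4.6601,-7.1330) sweep=115.1770

bisector direction at 81.6598° = (0.145050,0.989424)
center distance |VC| = r/sin(θ/2) = 7.204100/sin(32.4115°) = 13.440579
C = V + |VC|·bis = (11.2377,-4.1947)
T_A = V + ((C−V)·d_A)·d_A = V + 11.3468·d_A = (16.6951,-8.8974)
T_B = V + ((C−V)·d_B)·d_B = V + 11.3468·d_B = (4.6601,-7.1330)
sweep = 180° − θ = 115.1770°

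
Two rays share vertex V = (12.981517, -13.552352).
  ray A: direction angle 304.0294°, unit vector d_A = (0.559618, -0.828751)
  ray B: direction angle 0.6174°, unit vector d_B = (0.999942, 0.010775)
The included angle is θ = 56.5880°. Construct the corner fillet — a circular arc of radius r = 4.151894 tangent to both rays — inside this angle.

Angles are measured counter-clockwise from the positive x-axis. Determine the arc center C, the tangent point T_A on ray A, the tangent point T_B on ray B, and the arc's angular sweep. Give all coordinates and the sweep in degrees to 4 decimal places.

center=(20.7386,-17.6209) T_A=(17.2978,-19.9444) T_B=(20.6939,-13.4692) sweep=123.4120

bisector direction at 332.3234° = (0.885583,-0.464480)
center distance |VC| = r/sin(θ/2) = 4.151894/sin(28.2940°) = 8.759344
C = V + |VC|·bis = (20.7386,-17.6209)
T_A = V + ((C−V)·d_A)·d_A = V + 7.7128·d_A = (17.2978,-19.9444)
T_B = V + ((C−V)·d_B)·d_B = V + 7.7128·d_B = (20.6939,-13.4692)
sweep = 180° − θ = 123.4120°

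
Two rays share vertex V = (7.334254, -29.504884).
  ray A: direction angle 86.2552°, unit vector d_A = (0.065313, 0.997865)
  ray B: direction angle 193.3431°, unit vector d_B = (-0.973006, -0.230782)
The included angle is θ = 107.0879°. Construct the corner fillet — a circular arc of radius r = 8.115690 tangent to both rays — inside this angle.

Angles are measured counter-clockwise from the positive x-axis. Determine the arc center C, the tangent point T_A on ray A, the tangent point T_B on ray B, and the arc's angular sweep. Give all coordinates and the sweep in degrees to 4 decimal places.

bisector direction at 139.7991° = (-0.763786,0.645469)
center distance |VC| = r/sin(θ/2) = 8.115690/sin(53.5440°) = 10.090215
C = V + |VC|·bis = (-0.3725,-22.9920)
T_A = V + ((C−V)·d_A)·d_A = V + 5.9957·d_A = (7.7258,-23.5220)
T_B = V + ((C−V)·d_B)·d_B = V + 5.9957·d_B = (1.5004,-30.8886)
sweep = 180° − θ = 72.9121°

center=(-0.3725,-22.9920) T_A=(7.7258,-23.5220) T_B=(1.5004,-30.8886) sweep=72.9121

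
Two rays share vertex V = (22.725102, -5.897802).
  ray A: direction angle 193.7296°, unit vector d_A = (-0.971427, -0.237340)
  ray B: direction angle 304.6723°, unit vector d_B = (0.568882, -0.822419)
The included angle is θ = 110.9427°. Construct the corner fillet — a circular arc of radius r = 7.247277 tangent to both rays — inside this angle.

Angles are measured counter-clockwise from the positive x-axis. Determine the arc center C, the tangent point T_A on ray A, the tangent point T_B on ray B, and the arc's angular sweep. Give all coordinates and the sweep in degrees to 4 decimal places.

center=(19.6014,-14.1214) T_A=(17.8813,-7.0812) T_B=(25.5617,-9.9986) sweep=69.0573

bisector direction at 249.2010° = (-0.355091,-0.934832)
center distance |VC| = r/sin(θ/2) = 7.247277/sin(55.4714°) = 8.796917
C = V + |VC|·bis = (19.6014,-14.1214)
T_A = V + ((C−V)·d_A)·d_A = V + 4.9863·d_A = (17.8813,-7.0812)
T_B = V + ((C−V)·d_B)·d_B = V + 4.9863·d_B = (25.5617,-9.9986)
sweep = 180° − θ = 69.0573°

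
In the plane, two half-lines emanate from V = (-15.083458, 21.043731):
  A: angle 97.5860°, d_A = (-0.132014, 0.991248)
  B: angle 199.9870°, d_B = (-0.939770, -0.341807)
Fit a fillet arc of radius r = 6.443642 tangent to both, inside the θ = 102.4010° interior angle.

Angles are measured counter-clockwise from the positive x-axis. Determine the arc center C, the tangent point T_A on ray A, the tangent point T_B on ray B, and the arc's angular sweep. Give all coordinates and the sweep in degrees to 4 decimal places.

center=(-22.1546,25.3285) T_A=(-15.7674,26.1791) T_B=(-19.9522,19.2729) sweep=77.5990

bisector direction at 148.7865° = (-0.855242,0.518229)
center distance |VC| = r/sin(θ/2) = 6.443642/sin(51.2005°) = 8.268039
C = V + |VC|·bis = (-22.1546,25.3285)
T_A = V + ((C−V)·d_A)·d_A = V + 5.1807·d_A = (-15.7674,26.1791)
T_B = V + ((C−V)·d_B)·d_B = V + 5.1807·d_B = (-19.9522,19.2729)
sweep = 180° − θ = 77.5990°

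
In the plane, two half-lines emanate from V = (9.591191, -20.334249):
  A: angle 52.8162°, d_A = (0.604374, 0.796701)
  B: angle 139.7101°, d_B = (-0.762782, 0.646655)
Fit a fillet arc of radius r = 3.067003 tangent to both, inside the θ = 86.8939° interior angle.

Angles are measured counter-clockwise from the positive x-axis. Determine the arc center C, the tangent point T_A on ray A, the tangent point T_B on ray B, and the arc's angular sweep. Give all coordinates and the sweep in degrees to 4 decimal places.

bisector direction at 96.2632° = (-0.109095,0.994031)
center distance |VC| = r/sin(θ/2) = 3.067003/sin(43.4470°) = 4.459910
C = V + |VC|·bis = (9.1046,-15.9010)
T_A = V + ((C−V)·d_A)·d_A = V + 3.2379·d_A = (11.5481,-17.7546)
T_B = V + ((C−V)·d_B)·d_B = V + 3.2379·d_B = (7.1213,-18.2404)
sweep = 180° − θ = 93.1061°

center=(9.1046,-15.9010) T_A=(11.5481,-17.7546) T_B=(7.1213,-18.2404) sweep=93.1061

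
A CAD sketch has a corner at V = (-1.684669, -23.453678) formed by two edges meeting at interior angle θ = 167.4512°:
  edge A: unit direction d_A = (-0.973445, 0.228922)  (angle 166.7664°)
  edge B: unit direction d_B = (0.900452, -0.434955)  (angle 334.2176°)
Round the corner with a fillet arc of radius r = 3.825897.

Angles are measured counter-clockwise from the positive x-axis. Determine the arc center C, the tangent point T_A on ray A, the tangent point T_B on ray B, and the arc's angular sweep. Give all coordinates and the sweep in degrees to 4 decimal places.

bisector direction at 250.4920° = (-0.333938,-0.942595)
center distance |VC| = r/sin(θ/2) = 3.825897/sin(83.7256°) = 3.848953
C = V + |VC|·bis = (-2.9700,-27.0817)
T_A = V + ((C−V)·d_A)·d_A = V + 0.4207·d_A = (-2.0942,-23.3574)
T_B = V + ((C−V)·d_B)·d_B = V + 0.4207·d_B = (-1.3059,-23.6366)
sweep = 180° − θ = 12.5488°

center=(-2.9700,-27.0817) T_A=(-2.0942,-23.3574) T_B=(-1.3059,-23.6366) sweep=12.5488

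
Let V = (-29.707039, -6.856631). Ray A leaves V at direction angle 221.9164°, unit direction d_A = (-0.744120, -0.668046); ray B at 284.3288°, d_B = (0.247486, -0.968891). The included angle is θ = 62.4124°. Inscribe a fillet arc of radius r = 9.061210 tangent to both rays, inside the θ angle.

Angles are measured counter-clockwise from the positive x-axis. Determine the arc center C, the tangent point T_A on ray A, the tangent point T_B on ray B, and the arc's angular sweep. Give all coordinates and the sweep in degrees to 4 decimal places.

center=(-34.7844,-23.5920) T_A=(-40.8377,-16.8494) T_B=(-26.0051,-21.3495) sweep=117.5876

bisector direction at 253.1226° = (-0.290325,-0.956928)
center distance |VC| = r/sin(θ/2) = 9.061210/sin(31.2062°) = 17.488647
C = V + |VC|·bis = (-34.7844,-23.5920)
T_A = V + ((C−V)·d_A)·d_A = V + 14.9582·d_A = (-40.8377,-16.8494)
T_B = V + ((C−V)·d_B)·d_B = V + 14.9582·d_B = (-26.0051,-21.3495)
sweep = 180° − θ = 117.5876°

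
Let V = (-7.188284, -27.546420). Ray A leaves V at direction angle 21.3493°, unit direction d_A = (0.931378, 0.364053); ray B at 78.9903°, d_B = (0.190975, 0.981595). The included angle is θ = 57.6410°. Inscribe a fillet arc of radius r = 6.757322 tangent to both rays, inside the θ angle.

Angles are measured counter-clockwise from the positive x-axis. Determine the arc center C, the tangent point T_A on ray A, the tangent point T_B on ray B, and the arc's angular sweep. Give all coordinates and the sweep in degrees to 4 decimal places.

center=(1.7901,-16.7818) T_A=(4.2501,-23.0754) T_B=(-4.8429,-15.4913) sweep=122.3590

bisector direction at 50.1698° = (0.640515,0.767946)
center distance |VC| = r/sin(θ/2) = 6.757322/sin(28.8205°) = 14.017387
C = V + |VC|·bis = (1.7901,-16.7818)
T_A = V + ((C−V)·d_A)·d_A = V + 12.2811·d_A = (4.2501,-23.0754)
T_B = V + ((C−V)·d_B)·d_B = V + 12.2811·d_B = (-4.8429,-15.4913)
sweep = 180° − θ = 122.3590°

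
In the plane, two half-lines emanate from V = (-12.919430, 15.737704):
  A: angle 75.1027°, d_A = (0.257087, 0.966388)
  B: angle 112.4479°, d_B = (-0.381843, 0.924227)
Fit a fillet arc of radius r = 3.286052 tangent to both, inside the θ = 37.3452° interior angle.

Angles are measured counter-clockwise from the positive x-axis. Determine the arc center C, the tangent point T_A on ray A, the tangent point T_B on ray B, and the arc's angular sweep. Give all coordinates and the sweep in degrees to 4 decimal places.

center=(-13.5952,25.9792) T_A=(-10.4196,25.1344) T_B=(-16.6323,24.7245) sweep=142.6548

bisector direction at 93.7753° = (-0.065844,0.997830)
center distance |VC| = r/sin(θ/2) = 3.286052/sin(18.6726°) = 10.263781
C = V + |VC|·bis = (-13.5952,25.9792)
T_A = V + ((C−V)·d_A)·d_A = V + 9.7235·d_A = (-10.4196,25.1344)
T_B = V + ((C−V)·d_B)·d_B = V + 9.7235·d_B = (-16.6323,24.7245)
sweep = 180° − θ = 142.6548°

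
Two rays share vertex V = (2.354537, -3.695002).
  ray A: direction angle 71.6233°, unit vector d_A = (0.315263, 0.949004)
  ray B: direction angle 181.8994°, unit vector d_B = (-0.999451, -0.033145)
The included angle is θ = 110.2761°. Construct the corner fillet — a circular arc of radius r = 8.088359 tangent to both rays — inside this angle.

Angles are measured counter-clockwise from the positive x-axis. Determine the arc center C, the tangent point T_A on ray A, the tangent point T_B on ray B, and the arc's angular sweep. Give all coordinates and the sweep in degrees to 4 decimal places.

center=(-3.5450,4.2022) T_A=(4.1309,1.6522) T_B=(-3.2769,-3.8818) sweep=69.7239

bisector direction at 126.7613° = (-0.598483,0.801135)
center distance |VC| = r/sin(θ/2) = 8.088359/sin(55.1380°) = 9.857461
C = V + |VC|·bis = (-3.5450,4.2022)
T_A = V + ((C−V)·d_A)·d_A = V + 5.6345·d_A = (4.1309,1.6522)
T_B = V + ((C−V)·d_B)·d_B = V + 5.6345·d_B = (-3.2769,-3.8818)
sweep = 180° − θ = 69.7239°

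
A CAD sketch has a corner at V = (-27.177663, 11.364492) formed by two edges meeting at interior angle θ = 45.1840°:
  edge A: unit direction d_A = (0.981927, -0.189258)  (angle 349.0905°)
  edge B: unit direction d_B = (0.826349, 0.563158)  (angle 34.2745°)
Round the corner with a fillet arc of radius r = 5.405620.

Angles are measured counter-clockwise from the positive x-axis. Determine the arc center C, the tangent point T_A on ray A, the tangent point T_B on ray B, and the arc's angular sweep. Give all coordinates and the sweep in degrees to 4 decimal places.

bisector direction at 11.6825° = (0.979285,0.202488)
center distance |VC| = r/sin(θ/2) = 5.405620/sin(22.5920°) = 14.071037
C = V + |VC|·bis = (-13.3981,14.2137)
T_A = V + ((C−V)·d_A)·d_A = V + 12.9913·d_A = (-14.4212,8.9058)
T_B = V + ((C−V)·d_B)·d_B = V + 12.9913·d_B = (-16.4423,18.6806)
sweep = 180° − θ = 134.8160°

center=(-13.3981,14.2137) T_A=(-14.4212,8.9058) T_B=(-16.4423,18.6806) sweep=134.8160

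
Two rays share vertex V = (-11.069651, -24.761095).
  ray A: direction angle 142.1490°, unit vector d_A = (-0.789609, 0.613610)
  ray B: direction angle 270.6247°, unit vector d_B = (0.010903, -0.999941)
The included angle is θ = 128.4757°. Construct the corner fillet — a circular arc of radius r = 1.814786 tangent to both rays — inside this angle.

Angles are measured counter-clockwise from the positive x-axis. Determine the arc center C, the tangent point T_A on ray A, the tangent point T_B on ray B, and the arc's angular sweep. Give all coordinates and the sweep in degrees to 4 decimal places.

bisector direction at 206.3869° = (-0.895814,-0.444430)
center distance |VC| = r/sin(θ/2) = 1.814786/sin(64.2378°) = 2.015072
C = V + |VC|·bis = (-12.8748,-25.6567)
T_A = V + ((C−V)·d_A)·d_A = V + 0.8758·d_A = (-11.7612,-24.2237)
T_B = V + ((C−V)·d_B)·d_B = V + 0.8758·d_B = (-11.0601,-25.6369)
sweep = 180° − θ = 51.5243°

center=(-12.8748,-25.6567) T_A=(-11.7612,-24.2237) T_B=(-11.0601,-25.6369) sweep=51.5243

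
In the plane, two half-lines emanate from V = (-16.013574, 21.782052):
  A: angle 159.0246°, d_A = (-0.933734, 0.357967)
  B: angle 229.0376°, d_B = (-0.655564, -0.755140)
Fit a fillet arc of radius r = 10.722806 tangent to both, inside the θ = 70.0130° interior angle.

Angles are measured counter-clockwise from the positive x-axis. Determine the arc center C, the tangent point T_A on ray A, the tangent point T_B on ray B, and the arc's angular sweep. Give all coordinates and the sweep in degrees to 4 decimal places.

bisector direction at 194.0311° = (-0.970164,-0.242449)
center distance |VC| = r/sin(θ/2) = 10.722806/sin(35.0065°) = 18.691613
C = V + |VC|·bis = (-34.1475,17.2503)
T_A = V + ((C−V)·d_A)·d_A = V + 15.3101·d_A = (-30.3091,27.2625)
T_B = V + ((C−V)·d_B)·d_B = V + 15.3101·d_B = (-26.0503,10.2208)
sweep = 180° − θ = 109.9870°

center=(-34.1475,17.2503) T_A=(-30.3091,27.2625) T_B=(-26.0503,10.2208) sweep=109.9870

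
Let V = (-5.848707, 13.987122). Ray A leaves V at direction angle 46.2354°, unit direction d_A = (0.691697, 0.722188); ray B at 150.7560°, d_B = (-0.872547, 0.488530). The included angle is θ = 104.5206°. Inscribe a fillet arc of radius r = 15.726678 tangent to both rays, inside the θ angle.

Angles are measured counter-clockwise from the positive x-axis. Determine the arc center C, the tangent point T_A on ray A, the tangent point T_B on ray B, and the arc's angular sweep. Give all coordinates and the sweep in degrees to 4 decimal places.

center=(-8.7867,33.6560) T_A=(2.5709,22.7779) T_B=(-16.4697,19.9337) sweep=75.4794

bisector direction at 98.4957° = (-0.147735,0.989027)
center distance |VC| = r/sin(θ/2) = 15.726678/sin(52.2603°) = 19.887058
C = V + |VC|·bis = (-8.7867,33.6560)
T_A = V + ((C−V)·d_A)·d_A = V + 12.1724·d_A = (2.5709,22.7779)
T_B = V + ((C−V)·d_B)·d_B = V + 12.1724·d_B = (-16.4697,19.9337)
sweep = 180° − θ = 75.4794°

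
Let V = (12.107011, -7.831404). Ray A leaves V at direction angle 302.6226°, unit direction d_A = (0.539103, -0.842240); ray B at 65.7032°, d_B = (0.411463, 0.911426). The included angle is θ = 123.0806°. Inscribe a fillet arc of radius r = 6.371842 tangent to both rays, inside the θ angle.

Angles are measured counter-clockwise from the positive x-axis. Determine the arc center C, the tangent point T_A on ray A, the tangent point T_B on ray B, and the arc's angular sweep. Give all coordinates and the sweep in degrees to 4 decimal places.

center=(19.3356,-7.3053) T_A=(13.9690,-10.7404) T_B=(13.5281,-4.6835) sweep=56.9194

bisector direction at 4.1629° = (0.997362,0.072592)
center distance |VC| = r/sin(θ/2) = 6.371842/sin(61.5403°) = 7.247709
C = V + |VC|·bis = (19.3356,-7.3053)
T_A = V + ((C−V)·d_A)·d_A = V + 3.4538·d_A = (13.9690,-10.7404)
T_B = V + ((C−V)·d_B)·d_B = V + 3.4538·d_B = (13.5281,-4.6835)
sweep = 180° − θ = 56.9194°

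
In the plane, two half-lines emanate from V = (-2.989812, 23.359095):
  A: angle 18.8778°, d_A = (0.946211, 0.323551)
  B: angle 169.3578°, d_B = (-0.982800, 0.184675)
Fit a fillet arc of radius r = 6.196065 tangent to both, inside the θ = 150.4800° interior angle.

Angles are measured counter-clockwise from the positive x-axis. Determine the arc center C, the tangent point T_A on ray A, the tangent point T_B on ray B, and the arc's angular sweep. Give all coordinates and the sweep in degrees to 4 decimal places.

bisector direction at 94.1178° = (-0.071807,0.997419)
center distance |VC| = r/sin(θ/2) = 6.196065/sin(75.2400°) = 6.407503
C = V + |VC|·bis = (-3.4499,29.7501)
T_A = V + ((C−V)·d_A)·d_A = V + 1.6324·d_A = (-1.4452,23.8873)
T_B = V + ((C−V)·d_B)·d_B = V + 1.6324·d_B = (-4.5942,23.6606)
sweep = 180° − θ = 29.5200°

center=(-3.4499,29.7501) T_A=(-1.4452,23.8873) T_B=(-4.5942,23.6606) sweep=29.5200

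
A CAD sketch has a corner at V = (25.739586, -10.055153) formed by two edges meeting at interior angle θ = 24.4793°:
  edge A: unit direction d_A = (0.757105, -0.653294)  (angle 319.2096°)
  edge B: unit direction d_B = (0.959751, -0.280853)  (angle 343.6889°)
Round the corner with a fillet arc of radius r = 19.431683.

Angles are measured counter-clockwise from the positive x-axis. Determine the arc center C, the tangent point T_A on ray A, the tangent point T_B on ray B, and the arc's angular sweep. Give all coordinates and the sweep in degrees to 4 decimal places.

bisector direction at 331.4493° = (0.878394,-0.477937)
center distance |VC| = r/sin(θ/2) = 19.431683/sin(12.2396°) = 91.658389
C = V + |VC|·bis = (106.2518,-53.8621)
T_A = V + ((C−V)·d_A)·d_A = V + 89.5749·d_A = (93.5572,-68.5739)
T_B = V + ((C−V)·d_B)·d_B = V + 89.5749·d_B = (111.7092,-35.2125)
sweep = 180° − θ = 155.5207°

center=(106.2518,-53.8621) T_A=(93.5572,-68.5739) T_B=(111.7092,-35.2125) sweep=155.5207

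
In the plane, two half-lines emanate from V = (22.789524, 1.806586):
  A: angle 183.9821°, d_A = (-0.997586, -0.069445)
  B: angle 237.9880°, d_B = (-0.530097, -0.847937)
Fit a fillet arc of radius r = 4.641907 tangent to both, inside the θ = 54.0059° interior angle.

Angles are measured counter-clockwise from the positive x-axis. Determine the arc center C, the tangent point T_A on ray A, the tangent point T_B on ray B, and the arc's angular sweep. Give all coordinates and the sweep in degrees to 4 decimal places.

center=(14.0248,-3.4567) T_A=(13.7024,1.1740) T_B=(17.9608,-5.9174) sweep=125.9941

bisector direction at 210.9851° = (-0.857302,-0.514814)
center distance |VC| = r/sin(θ/2) = 4.641907/sin(27.0029°) = 10.223646
C = V + |VC|·bis = (14.0248,-3.4567)
T_A = V + ((C−V)·d_A)·d_A = V + 9.1091·d_A = (13.7024,1.1740)
T_B = V + ((C−V)·d_B)·d_B = V + 9.1091·d_B = (17.9608,-5.9174)
sweep = 180° − θ = 125.9941°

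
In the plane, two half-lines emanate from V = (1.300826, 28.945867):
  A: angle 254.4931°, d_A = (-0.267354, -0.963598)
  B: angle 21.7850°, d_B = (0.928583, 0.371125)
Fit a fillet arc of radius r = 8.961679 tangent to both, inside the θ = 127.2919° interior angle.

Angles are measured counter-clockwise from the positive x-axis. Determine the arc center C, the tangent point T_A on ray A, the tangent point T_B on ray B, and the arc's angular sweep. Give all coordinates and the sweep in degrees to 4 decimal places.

bisector direction at 318.1390° = (0.744767,-0.667325)
center distance |VC| = r/sin(θ/2) = 8.961679/sin(63.6459°) = 10.001114
C = V + |VC|·bis = (8.7493,22.2719)
T_A = V + ((C−V)·d_A)·d_A = V + 4.4397·d_A = (0.1139,24.6678)
T_B = V + ((C−V)·d_B)·d_B = V + 4.4397·d_B = (5.4234,30.5935)
sweep = 180° − θ = 52.7081°

center=(8.7493,22.2719) T_A=(0.1139,24.6678) T_B=(5.4234,30.5935) sweep=52.7081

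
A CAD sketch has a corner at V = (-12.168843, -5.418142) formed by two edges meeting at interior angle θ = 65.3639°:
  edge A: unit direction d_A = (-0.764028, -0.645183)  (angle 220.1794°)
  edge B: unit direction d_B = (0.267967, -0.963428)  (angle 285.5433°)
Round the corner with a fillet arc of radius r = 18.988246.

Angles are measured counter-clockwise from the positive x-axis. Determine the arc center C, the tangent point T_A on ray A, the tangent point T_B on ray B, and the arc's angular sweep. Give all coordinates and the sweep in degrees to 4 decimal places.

bisector direction at 252.8613° = (-0.294685,-0.955594)
center distance |VC| = r/sin(θ/2) = 18.988246/sin(32.6820°) = 35.165034
C = V + |VC|·bis = (-22.5315,-39.0217)
T_A = V + ((C−V)·d_A)·d_A = V + 29.5977·d_A = (-34.7823,-24.5141)
T_B = V + ((C−V)·d_B)·d_B = V + 29.5977·d_B = (-4.2376,-33.9334)
sweep = 180° − θ = 114.6361°

center=(-22.5315,-39.0217) T_A=(-34.7823,-24.5141) T_B=(-4.2376,-33.9334) sweep=114.6361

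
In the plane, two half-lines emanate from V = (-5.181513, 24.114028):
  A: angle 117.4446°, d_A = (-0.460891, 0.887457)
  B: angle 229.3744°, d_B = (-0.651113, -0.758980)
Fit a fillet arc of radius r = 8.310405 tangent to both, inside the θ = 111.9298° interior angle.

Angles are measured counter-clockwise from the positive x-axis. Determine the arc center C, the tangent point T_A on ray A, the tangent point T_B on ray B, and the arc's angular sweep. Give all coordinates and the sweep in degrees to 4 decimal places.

bisector direction at 173.4095° = (-0.993392,0.114772)
center distance |VC| = r/sin(θ/2) = 8.310405/sin(55.9649°) = 10.028305
C = V + |VC|·bis = (-15.1435,25.2650)
T_A = V + ((C−V)·d_A)·d_A = V + 5.6128·d_A = (-7.7684,29.0952)
T_B = V + ((C−V)·d_B)·d_B = V + 5.6128·d_B = (-8.8361,19.8540)
sweep = 180° − θ = 68.0702°

center=(-15.1435,25.2650) T_A=(-7.7684,29.0952) T_B=(-8.8361,19.8540) sweep=68.0702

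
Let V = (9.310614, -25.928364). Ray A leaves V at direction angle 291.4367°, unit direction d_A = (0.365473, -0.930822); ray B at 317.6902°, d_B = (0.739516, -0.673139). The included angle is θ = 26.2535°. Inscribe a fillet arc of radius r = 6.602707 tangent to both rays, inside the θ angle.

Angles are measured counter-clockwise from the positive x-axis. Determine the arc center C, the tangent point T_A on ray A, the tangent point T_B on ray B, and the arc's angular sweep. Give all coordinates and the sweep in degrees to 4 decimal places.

bisector direction at 304.5634° = (0.567319,-0.823498)
center distance |VC| = r/sin(θ/2) = 6.602707/sin(13.1267°) = 29.073238
C = V + |VC|·bis = (25.8044,-49.8701)
T_A = V + ((C−V)·d_A)·d_A = V + 28.3136·d_A = (19.6585,-52.2832)
T_B = V + ((C−V)·d_B)·d_B = V + 28.3136·d_B = (30.2489,-44.9873)
sweep = 180° − θ = 153.7465°

center=(25.8044,-49.8701) T_A=(19.6585,-52.2832) T_B=(30.2489,-44.9873) sweep=153.7465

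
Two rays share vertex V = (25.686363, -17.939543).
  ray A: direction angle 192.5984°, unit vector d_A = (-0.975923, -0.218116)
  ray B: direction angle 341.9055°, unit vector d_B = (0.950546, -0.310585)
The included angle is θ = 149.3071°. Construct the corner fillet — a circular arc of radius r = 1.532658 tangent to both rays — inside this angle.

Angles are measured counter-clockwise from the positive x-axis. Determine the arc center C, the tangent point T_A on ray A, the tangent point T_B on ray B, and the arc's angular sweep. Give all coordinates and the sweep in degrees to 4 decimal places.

center=(25.6102,-19.5270) T_A=(25.2759,-18.0313) T_B=(26.0862,-18.0702) sweep=30.6929

bisector direction at 267.2519° = (-0.047944,-0.998850)
center distance |VC| = r/sin(θ/2) = 1.532658/sin(74.6535°) = 1.589328
C = V + |VC|·bis = (25.6102,-19.5270)
T_A = V + ((C−V)·d_A)·d_A = V + 0.4206·d_A = (25.2759,-18.0313)
T_B = V + ((C−V)·d_B)·d_B = V + 0.4206·d_B = (26.0862,-18.0702)
sweep = 180° − θ = 30.6929°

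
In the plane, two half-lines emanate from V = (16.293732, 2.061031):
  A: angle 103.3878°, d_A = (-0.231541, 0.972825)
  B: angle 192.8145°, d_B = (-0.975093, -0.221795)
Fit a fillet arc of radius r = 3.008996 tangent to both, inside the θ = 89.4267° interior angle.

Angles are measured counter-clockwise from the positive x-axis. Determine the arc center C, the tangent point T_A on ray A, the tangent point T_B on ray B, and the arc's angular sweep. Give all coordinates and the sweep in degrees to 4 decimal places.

center=(12.6628,4.3210) T_A=(15.5900,5.0177) T_B=(13.3302,1.3869) sweep=90.5733

bisector direction at 148.1011° = (-0.848982,0.528421)
center distance |VC| = r/sin(θ/2) = 3.008996/sin(44.7133°) = 4.276813
C = V + |VC|·bis = (12.6628,4.3210)
T_A = V + ((C−V)·d_A)·d_A = V + 3.0393·d_A = (15.5900,5.0177)
T_B = V + ((C−V)·d_B)·d_B = V + 3.0393·d_B = (13.3302,1.3869)
sweep = 180° − θ = 90.5733°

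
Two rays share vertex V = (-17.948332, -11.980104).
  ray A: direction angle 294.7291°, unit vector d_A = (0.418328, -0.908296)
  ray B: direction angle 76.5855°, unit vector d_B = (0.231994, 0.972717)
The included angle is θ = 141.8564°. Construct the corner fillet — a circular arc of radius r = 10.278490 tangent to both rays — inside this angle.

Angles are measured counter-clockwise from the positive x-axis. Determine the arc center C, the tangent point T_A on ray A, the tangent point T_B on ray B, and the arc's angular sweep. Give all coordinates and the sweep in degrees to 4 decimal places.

center=(-7.1259,-10.9080) T_A=(-16.4618,-15.2078) T_B=(-17.1239,-8.5235) sweep=38.1436

bisector direction at 5.6573° = (0.995129,0.098578)
center distance |VC| = r/sin(θ/2) = 10.278490/sin(70.9282°) = 10.875445
C = V + |VC|·bis = (-7.1259,-10.9080)
T_A = V + ((C−V)·d_A)·d_A = V + 3.5536·d_A = (-16.4618,-15.2078)
T_B = V + ((C−V)·d_B)·d_B = V + 3.5536·d_B = (-17.1239,-8.5235)
sweep = 180° − θ = 38.1436°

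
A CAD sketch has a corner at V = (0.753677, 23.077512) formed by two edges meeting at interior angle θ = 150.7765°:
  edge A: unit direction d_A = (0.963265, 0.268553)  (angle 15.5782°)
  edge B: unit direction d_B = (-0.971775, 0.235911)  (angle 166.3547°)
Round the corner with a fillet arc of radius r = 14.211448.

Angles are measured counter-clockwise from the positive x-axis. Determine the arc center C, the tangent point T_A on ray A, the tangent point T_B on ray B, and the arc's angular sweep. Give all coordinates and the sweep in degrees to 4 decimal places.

bisector direction at 90.9665° = (-0.016867,0.999858)
center distance |VC| = r/sin(θ/2) = 14.211448/sin(75.3882°) = 14.686445
C = V + |VC|·bis = (0.5060,37.7619)
T_A = V + ((C−V)·d_A)·d_A = V + 3.7049·d_A = (4.3225,24.0725)
T_B = V + ((C−V)·d_B)·d_B = V + 3.7049·d_B = (-2.8467,23.9515)
sweep = 180° − θ = 29.2235°

center=(0.5060,37.7619) T_A=(4.3225,24.0725) T_B=(-2.8467,23.9515) sweep=29.2235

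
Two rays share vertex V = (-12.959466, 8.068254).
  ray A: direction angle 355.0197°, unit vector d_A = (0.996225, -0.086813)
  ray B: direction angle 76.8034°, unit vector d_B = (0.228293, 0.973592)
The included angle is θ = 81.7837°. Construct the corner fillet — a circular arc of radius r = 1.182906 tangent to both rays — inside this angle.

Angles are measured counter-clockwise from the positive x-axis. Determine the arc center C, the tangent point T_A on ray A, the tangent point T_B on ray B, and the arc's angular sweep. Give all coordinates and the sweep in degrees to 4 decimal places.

center=(-11.4960,9.1281) T_A=(-11.5986,7.9497) T_B=(-12.6476,9.3982) sweep=98.2163

bisector direction at 35.9115° = (0.809923,0.586536)
center distance |VC| = r/sin(θ/2) = 1.182906/sin(40.8918°) = 1.806975
C = V + |VC|·bis = (-11.4960,9.1281)
T_A = V + ((C−V)·d_A)·d_A = V + 1.3660·d_A = (-11.5986,7.9497)
T_B = V + ((C−V)·d_B)·d_B = V + 1.3660·d_B = (-12.6476,9.3982)
sweep = 180° − θ = 98.2163°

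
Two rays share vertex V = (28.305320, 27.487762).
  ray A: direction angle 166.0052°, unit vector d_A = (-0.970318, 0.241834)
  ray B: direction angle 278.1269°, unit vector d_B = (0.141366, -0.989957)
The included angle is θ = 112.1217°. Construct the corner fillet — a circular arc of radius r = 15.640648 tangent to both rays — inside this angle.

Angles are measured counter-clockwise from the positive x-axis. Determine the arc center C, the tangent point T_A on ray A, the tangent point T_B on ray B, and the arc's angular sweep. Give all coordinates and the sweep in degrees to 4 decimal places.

center=(14.3097,14.8568) T_A=(18.0921,30.0332) T_B=(29.7933,17.0679) sweep=67.8783

bisector direction at 222.0661° = (-0.742373,-0.669987)
center distance |VC| = r/sin(θ/2) = 15.640648/sin(56.0609°) = 18.852536
C = V + |VC|·bis = (14.3097,14.8568)
T_A = V + ((C−V)·d_A)·d_A = V + 10.5256·d_A = (18.0921,30.0332)
T_B = V + ((C−V)·d_B)·d_B = V + 10.5256·d_B = (29.7933,17.0679)
sweep = 180° − θ = 67.8783°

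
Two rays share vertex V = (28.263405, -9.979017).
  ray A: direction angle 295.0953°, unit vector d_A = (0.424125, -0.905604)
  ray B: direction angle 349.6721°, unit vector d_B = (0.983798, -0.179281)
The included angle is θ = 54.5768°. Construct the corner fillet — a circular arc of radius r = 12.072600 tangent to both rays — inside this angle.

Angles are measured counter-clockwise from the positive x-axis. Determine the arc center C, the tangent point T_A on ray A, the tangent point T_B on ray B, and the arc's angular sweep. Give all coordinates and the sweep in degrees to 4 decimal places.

center=(49.1217,-26.0515) T_A=(38.1887,-31.1718) T_B=(51.2861,-14.1745) sweep=125.4232

bisector direction at 322.3837° = (0.792116,-0.610371)
center distance |VC| = r/sin(θ/2) = 12.072600/sin(27.2884°) = 26.332387
C = V + |VC|·bis = (49.1217,-26.0515)
T_A = V + ((C−V)·d_A)·d_A = V + 23.4019·d_A = (38.1887,-31.1718)
T_B = V + ((C−V)·d_B)·d_B = V + 23.4019·d_B = (51.2861,-14.1745)
sweep = 180° − θ = 125.4232°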